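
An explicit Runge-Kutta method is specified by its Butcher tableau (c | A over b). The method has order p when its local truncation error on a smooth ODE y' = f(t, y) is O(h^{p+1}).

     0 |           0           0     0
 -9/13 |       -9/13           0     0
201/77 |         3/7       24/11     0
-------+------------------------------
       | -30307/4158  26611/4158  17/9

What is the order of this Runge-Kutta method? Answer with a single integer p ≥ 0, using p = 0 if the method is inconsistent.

b = (-30307/4158, 26611/4158, 17/9)
c = (0, -9/13, 201/77)
Ac = (0, 0, -216/143)
Σ b_i: (-30307/4158)·1 + 26611/4158·1 + 17/9·1 = 1 ✓
b·c: 26611/4158·(-9/13) + 17/9·201/77 = 1/2 ✓
b·c²: 26611/4158·81/169 + 17/9·40401/5929 = 2456995/154154 ≠ 1/3 ⇒ order 2.
b·Ac: 17/9·(-216/143) = -408/143 ≠ 1/6

2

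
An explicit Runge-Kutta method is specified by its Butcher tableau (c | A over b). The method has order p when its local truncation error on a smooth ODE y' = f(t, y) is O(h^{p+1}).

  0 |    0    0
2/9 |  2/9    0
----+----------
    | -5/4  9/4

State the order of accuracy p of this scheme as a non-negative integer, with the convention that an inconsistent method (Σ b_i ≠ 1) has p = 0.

b = (-5/4, 9/4)
c = (0, 2/9)
Σ b_i: (-5/4)·1 + 9/4·1 = 1 ✓
b·c: 9/4·2/9 = 1/2 ✓; 2 stages ⇒ order 2.

2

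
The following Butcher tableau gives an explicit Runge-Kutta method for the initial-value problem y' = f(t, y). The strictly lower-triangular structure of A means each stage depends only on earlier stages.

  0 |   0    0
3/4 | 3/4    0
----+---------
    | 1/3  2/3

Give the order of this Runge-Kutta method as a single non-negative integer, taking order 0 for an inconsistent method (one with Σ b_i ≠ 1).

2

b = (1/3, 2/3)
c = (0, 3/4)
Σ b_i: 1/3·1 + 2/3·1 = 1 ✓
b·c: 2/3·3/4 = 1/2 ✓; 2 stages ⇒ order 2.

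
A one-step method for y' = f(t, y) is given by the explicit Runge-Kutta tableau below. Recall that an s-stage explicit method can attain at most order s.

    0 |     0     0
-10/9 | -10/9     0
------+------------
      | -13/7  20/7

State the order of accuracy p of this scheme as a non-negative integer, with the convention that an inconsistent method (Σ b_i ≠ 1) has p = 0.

b = (-13/7, 20/7)
c = (0, -10/9)
Σ b_i: (-13/7)·1 + 20/7·1 = 1 ✓
b·c: 20/7·(-10/9) = -200/63 ≠ 1/2 ⇒ order 1.

1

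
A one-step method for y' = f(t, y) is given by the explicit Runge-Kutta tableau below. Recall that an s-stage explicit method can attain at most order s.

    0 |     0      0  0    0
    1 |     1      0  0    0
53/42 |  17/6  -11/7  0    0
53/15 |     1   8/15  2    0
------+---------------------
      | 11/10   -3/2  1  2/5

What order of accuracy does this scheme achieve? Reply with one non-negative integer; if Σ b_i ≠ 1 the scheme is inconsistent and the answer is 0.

1

b = (11/10, -3/2, 1, 2/5)
c = (0, 1, 53/42, 53/15)
Ac = (0, 0, -11/7, 107/35)
Σ b_i: 11/10·1 + (-3/2)·1 + 1·1 + 2/5·1 = 1 ✓
b·c: (-3/2)·1 + 1·53/42 + 2/5·53/15 = 617/525 ≠ 1/2 ⇒ order 1.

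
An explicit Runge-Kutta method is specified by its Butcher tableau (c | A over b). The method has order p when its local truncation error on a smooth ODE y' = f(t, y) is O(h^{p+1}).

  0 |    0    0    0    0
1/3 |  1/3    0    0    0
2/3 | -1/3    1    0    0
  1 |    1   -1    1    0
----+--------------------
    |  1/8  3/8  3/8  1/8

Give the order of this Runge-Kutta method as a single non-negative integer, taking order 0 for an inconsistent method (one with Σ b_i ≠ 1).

b = (1/8, 3/8, 3/8, 1/8)
c = (0, 1/3, 2/3, 1)
Ac = (0, 0, 1/3, 1/3)
Σ b_i: 1/8·1 + 3/8·1 + 3/8·1 + 1/8·1 = 1 ✓
b·c: 3/8·1/3 + 3/8·2/3 + 1/8·1 = 1/2 ✓
b·c²: 3/8·1/9 + 3/8·4/9 + 1/8·1 = 1/3 ✓
b·Ac: 3/8·1/3 + 1/8·1/3 = 1/6 ✓
b·c³: 3/8·1/27 + 3/8·8/27 + 1/8·1 = 1/4 ✓
b·(c∘Ac): 3/8·2/9 + 1/8·1/3 = 1/8 ✓
b·Ac²: 3/8·1/9 + 1/8·1/3 = 1/12 ✓
b·A²c: 1/8·1/3 = 1/24 ✓; 4 stages ⇒ order 4.

4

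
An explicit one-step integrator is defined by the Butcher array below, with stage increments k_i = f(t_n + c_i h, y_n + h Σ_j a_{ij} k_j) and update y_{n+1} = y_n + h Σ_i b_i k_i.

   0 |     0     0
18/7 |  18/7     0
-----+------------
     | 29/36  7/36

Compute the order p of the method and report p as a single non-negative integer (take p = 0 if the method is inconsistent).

b = (29/36, 7/36)
c = (0, 18/7)
Σ b_i: 29/36·1 + 7/36·1 = 1 ✓
b·c: 7/36·18/7 = 1/2 ✓; 2 stages ⇒ order 2.

2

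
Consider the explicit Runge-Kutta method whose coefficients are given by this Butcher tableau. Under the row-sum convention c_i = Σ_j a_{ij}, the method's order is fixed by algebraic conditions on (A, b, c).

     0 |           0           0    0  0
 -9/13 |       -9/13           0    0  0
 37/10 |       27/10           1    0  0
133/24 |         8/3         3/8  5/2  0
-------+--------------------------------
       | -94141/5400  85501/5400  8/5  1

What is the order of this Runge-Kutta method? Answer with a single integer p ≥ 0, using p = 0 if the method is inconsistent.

b = (-94141/5400, 85501/5400, 8/5, 1)
c = (0, -9/13, 37/10, 133/24)
Ac = (0, 0, -9/13, 935/104)
Σ b_i: (-94141/5400)·1 + 85501/5400·1 + 8/5·1 + 1·1 = 1 ✓
b·c: 85501/5400·(-9/13) + 8/5·37/10 + 1·133/24 = 1/2 ✓
b·c²: 85501/5400·81/169 + 8/5·1369/100 + 1·17689/576 = 56349929/936000 ≠ 1/3 ⇒ order 2.
b·Ac: 8/5·(-9/13) + 1·935/104 = 4099/520 ≠ 1/6

2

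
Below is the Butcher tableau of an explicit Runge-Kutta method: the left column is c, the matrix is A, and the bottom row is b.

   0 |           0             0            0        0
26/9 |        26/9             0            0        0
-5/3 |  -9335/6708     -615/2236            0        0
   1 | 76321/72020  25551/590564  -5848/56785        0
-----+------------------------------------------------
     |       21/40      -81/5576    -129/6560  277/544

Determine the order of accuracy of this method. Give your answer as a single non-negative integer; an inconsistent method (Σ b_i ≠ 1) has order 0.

4

b = (21/40, -81/5576, -129/6560, 277/544)
c = (0, 26/9, -5/3, 1)
Ac = (0, 0, -205/258, 493/1662)
Σ b_i: 21/40·1 + (-81/5576)·1 + (-129/6560)·1 + 277/544·1 = 1 ✓
b·c: (-81/5576)·26/9 + (-129/6560)·(-5/3) + 277/544·1 = 1/2 ✓
b·c²: (-81/5576)·676/81 + (-129/6560)·25/9 + 277/544·1 = 1/3 ✓
b·Ac: (-129/6560)·(-205/258) + 277/544·493/1662 = 1/6 ✓
b·c³: (-81/5576)·17576/729 + (-129/6560)·(-125/27) + 277/544·1 = 1/4 ✓
b·(c∘Ac): (-129/6560)·1025/774 + 277/544·493/1662 = 1/8 ✓
b·Ac²: (-129/6560)·(-2665/1161) + 277/544·187/2493 = 1/12 ✓
b·A²c: 277/544·68/831 = 1/24 ✓; 4 stages ⇒ order 4.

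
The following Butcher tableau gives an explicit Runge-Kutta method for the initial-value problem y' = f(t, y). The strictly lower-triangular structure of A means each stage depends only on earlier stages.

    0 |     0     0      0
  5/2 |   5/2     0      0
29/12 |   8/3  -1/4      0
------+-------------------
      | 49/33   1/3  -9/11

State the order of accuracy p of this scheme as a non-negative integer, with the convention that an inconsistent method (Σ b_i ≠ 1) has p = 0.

b = (49/33, 1/3, -9/11)
c = (0, 5/2, 29/12)
Ac = (0, 0, -5/8)
Σ b_i: 49/33·1 + 1/3·1 + (-9/11)·1 = 1 ✓
b·c: 1/3·5/2 + (-9/11)·29/12 = -151/132 ≠ 1/2 ⇒ order 1.

1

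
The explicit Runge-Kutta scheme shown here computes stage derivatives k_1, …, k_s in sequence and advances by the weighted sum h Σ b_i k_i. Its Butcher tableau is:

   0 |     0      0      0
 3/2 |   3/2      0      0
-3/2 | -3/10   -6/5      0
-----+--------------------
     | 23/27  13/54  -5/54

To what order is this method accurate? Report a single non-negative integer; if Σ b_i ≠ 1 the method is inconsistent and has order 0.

b = (23/27, 13/54, -5/54)
c = (0, 3/2, -3/2)
Ac = (0, 0, -9/5)
Σ b_i: 23/27·1 + 13/54·1 + (-5/54)·1 = 1 ✓
b·c: 13/54·3/2 + (-5/54)·(-3/2) = 1/2 ✓
b·c²: 13/54·9/4 + (-5/54)·9/4 = 1/3 ✓
b·Ac: (-5/54)·(-9/5) = 1/6 ✓; 3 stages ⇒ order 3.

3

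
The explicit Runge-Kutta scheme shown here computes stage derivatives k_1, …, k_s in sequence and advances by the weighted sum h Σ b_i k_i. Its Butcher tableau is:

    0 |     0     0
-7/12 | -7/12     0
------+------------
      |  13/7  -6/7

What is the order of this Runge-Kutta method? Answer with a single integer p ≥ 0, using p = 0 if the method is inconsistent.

2

b = (13/7, -6/7)
c = (0, -7/12)
Σ b_i: 13/7·1 + (-6/7)·1 = 1 ✓
b·c: (-6/7)·(-7/12) = 1/2 ✓; 2 stages ⇒ order 2.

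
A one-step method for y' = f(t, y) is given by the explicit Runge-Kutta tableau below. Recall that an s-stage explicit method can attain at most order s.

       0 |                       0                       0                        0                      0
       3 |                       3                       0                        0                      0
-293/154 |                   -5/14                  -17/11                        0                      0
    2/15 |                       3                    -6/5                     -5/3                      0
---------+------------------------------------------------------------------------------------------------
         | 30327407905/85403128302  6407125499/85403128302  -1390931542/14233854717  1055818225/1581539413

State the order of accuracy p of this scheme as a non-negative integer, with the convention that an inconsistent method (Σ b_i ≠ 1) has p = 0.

b = (30327407905/85403128302, 6407125499/85403128302, -1390931542/14233854717, 1055818225/1581539413)
c = (0, 3, -293/154, 2/15)
Ac = (0, 0, -51/11, -991/2310)
Σ b_i: 30327407905/85403128302·1 + 6407125499/85403128302·1 + (-1390931542/14233854717)·1 + 1055818225/1581539413·1 = 1 ✓
b·c: 6407125499/85403128302·3 + (-1390931542/14233854717)·(-293/154) + 1055818225/1581539413·2/15 = 1/2 ✓
b·c²: 6407125499/85403128302·9 + (-1390931542/14233854717)·85849/23716 + 1055818225/1581539413·4/225 = 1/3 ✓
b·Ac: (-1390931542/14233854717)·(-51/11) + 1055818225/1581539413·(-991/2310) = 1/6 ✓
b·c³: 6407125499/85403128302·27 + (-1390931542/14233854717)·(-25153757/3652264) + 1055818225/1581539413·8/3375 = 25366551243373/9394344113220 ≠ 1/4 ⇒ order 3.
b·(c∘Ac): (-1390931542/14233854717)·14943/1694 + 1055818225/1581539413·(-991/17325) = -12813133406/14233854717 ≠ 1/8
b·Ac²: (-1390931542/14233854717)·(-153/11) + 1055818225/1581539413·(-5988217/355740) = -14435746235569/1461342417612 ≠ 1/12
b·A²c: 1055818225/1581539413·85/11 = 8158595375/1581539413 ≠ 1/24

3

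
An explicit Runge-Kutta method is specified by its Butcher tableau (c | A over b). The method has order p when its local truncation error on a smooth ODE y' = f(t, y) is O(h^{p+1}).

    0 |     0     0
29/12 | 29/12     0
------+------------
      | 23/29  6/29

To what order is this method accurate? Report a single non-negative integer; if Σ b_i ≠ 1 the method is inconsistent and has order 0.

2

b = (23/29, 6/29)
c = (0, 29/12)
Σ b_i: 23/29·1 + 6/29·1 = 1 ✓
b·c: 6/29·29/12 = 1/2 ✓; 2 stages ⇒ order 2.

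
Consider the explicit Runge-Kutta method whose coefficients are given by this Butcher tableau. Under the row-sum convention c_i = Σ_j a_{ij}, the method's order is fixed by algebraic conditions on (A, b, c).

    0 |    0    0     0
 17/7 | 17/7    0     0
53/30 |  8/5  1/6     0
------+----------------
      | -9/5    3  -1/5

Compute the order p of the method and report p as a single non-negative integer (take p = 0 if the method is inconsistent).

1

b = (-9/5, 3, -1/5)
c = (0, 17/7, 53/30)
Ac = (0, 0, 17/42)
Σ b_i: (-9/5)·1 + 3·1 + (-1/5)·1 = 1 ✓
b·c: 3·17/7 + (-1/5)·53/30 = 7279/1050 ≠ 1/2 ⇒ order 1.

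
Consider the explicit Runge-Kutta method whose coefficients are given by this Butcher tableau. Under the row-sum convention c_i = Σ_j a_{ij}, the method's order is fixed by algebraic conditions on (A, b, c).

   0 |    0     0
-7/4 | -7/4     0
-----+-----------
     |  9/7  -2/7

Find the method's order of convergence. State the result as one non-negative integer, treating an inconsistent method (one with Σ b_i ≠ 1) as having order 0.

b = (9/7, -2/7)
c = (0, -7/4)
Σ b_i: 9/7·1 + (-2/7)·1 = 1 ✓
b·c: (-2/7)·(-7/4) = 1/2 ✓; 2 stages ⇒ order 2.

2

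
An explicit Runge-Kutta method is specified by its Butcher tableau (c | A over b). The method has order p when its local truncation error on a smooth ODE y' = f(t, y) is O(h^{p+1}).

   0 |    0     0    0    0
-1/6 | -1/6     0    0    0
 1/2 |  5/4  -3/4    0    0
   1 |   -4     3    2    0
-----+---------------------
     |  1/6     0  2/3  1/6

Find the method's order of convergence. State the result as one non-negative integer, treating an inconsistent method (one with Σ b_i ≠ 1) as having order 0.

b = (1/6, 0, 2/3, 1/6)
c = (0, -1/6, 1/2, 1)
Ac = (0, 0, 1/8, 1/2)
Σ b_i: 1/6·1 + 2/3·1 + 1/6·1 = 1 ✓
b·c: 2/3·1/2 + 1/6·1 = 1/2 ✓
b·c²: 2/3·1/4 + 1/6·1 = 1/3 ✓
b·Ac: 2/3·1/8 + 1/6·1/2 = 1/6 ✓
b·c³: 2/3·1/8 + 1/6·1 = 1/4 ✓
b·(c∘Ac): 2/3·1/16 + 1/6·1/2 = 1/8 ✓
b·Ac²: 2/3·(-1/48) + 1/6·7/12 = 1/12 ✓
b·A²c: 1/6·1/4 = 1/24 ✓; 4 stages ⇒ order 4.

4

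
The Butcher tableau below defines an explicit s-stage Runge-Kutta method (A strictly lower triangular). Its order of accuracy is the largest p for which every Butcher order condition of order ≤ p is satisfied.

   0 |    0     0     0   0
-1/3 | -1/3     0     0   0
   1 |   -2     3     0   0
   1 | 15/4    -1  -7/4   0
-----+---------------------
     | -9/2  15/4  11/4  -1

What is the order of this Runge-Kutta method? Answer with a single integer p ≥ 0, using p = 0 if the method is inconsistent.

2

b = (-9/2, 15/4, 11/4, -1)
c = (0, -1/3, 1, 1)
Ac = (0, 0, -1, -17/12)
Σ b_i: (-9/2)·1 + 15/4·1 + 11/4·1 + (-1)·1 = 1 ✓
b·c: 15/4·(-1/3) + 11/4·1 + (-1)·1 = 1/2 ✓
b·c²: 15/4·1/9 + 11/4·1 + (-1)·1 = 13/6 ≠ 1/3 ⇒ order 2.
b·Ac: 11/4·(-1) + (-1)·(-17/12) = -4/3 ≠ 1/6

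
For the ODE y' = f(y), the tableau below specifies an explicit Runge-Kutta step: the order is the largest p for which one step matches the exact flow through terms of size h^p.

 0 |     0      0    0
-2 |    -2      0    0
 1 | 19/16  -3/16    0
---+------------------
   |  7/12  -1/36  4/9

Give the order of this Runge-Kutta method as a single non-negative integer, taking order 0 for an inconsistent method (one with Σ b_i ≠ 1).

b = (7/12, -1/36, 4/9)
c = (0, -2, 1)
Ac = (0, 0, 3/8)
Σ b_i: 7/12·1 + (-1/36)·1 + 4/9·1 = 1 ✓
b·c: (-1/36)·(-2) + 4/9·1 = 1/2 ✓
b·c²: (-1/36)·4 + 4/9·1 = 1/3 ✓
b·Ac: 4/9·3/8 = 1/6 ✓; 3 stages ⇒ order 3.

3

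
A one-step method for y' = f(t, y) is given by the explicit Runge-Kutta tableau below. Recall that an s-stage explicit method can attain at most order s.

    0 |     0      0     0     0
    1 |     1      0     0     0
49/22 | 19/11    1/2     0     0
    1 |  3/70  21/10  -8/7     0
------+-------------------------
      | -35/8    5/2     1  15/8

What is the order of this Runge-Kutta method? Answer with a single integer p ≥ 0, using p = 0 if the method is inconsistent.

1

b = (-35/8, 5/2, 1, 15/8)
c = (0, 1, 49/22, 1)
Ac = (0, 0, 1/2, -49/110)
Σ b_i: (-35/8)·1 + 5/2·1 + 1·1 + 15/8·1 = 1 ✓
b·c: 5/2·1 + 1·49/22 + 15/8·1 = 581/88 ≠ 1/2 ⇒ order 1.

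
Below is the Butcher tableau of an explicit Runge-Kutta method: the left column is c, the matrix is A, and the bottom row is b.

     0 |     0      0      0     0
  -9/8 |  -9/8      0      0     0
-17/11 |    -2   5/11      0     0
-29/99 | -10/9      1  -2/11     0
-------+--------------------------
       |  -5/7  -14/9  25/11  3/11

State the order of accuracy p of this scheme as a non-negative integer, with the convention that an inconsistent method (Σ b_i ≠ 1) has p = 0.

0

b = (-5/7, -14/9, 25/11, 3/11)
c = (0, -9/8, -17/11, -29/99)
Ac = (0, 0, -45/88, -817/968)
Σ b_i: (-5/7)·1 + (-14/9)·1 + 25/11·1 + 3/11·1 = 191/693 ≠ 1 ⇒ order 0.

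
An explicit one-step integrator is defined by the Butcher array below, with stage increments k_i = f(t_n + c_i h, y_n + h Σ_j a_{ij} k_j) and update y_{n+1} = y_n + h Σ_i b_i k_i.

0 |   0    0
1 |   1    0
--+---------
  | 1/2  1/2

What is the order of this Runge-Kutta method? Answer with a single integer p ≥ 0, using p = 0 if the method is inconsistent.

b = (1/2, 1/2)
c = (0, 1)
Σ b_i: 1/2·1 + 1/2·1 = 1 ✓
b·c: 1/2·1 = 1/2 ✓; 2 stages ⇒ order 2.

2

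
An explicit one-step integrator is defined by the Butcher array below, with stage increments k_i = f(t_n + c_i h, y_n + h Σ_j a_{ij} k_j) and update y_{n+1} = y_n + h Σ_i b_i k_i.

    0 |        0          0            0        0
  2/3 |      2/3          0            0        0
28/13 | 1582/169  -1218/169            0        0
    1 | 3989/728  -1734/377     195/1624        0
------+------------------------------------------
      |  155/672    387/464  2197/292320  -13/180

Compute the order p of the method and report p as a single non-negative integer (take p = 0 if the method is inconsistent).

4

b = (155/672, 387/464, 2197/292320, -13/180)
c = (0, 2/3, 28/13, 1)
Ac = (0, 0, -812/169, -73/26)
Σ b_i: 155/672·1 + 387/464·1 + 2197/292320·1 + (-13/180)·1 = 1 ✓
b·c: 387/464·2/3 + 2197/292320·28/13 + (-13/180)·1 = 1/2 ✓
b·c²: 387/464·4/9 + 2197/292320·784/169 + (-13/180)·1 = 1/3 ✓
b·Ac: 2197/292320·(-812/169) + (-13/180)·(-73/26) = 1/6 ✓
b·c³: 387/464·8/27 + 2197/292320·21952/2197 + (-13/180)·1 = 1/4 ✓
b·(c∘Ac): 2197/292320·(-22736/2197) + (-13/180)·(-73/26) = 1/8 ✓
b·Ac²: 2197/292320·(-1624/507) + (-13/180)·(-58/39) = 1/12 ✓
b·A²c: (-13/180)·(-15/26) = 1/24 ✓; 4 stages ⇒ order 4.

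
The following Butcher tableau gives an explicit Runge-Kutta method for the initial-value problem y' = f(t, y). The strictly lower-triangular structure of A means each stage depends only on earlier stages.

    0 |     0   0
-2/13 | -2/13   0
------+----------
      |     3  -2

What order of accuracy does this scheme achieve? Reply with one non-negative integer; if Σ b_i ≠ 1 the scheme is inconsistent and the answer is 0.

1

b = (3, -2)
c = (0, -2/13)
Σ b_i: 3·1 + (-2)·1 = 1 ✓
b·c: (-2)·(-2/13) = 4/13 ≠ 1/2 ⇒ order 1.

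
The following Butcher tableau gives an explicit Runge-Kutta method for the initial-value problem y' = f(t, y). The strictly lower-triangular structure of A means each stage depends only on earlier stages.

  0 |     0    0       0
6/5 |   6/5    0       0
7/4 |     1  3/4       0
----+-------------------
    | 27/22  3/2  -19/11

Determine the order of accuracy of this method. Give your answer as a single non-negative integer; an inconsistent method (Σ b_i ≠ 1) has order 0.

b = (27/22, 3/2, -19/11)
c = (0, 6/5, 7/4)
Ac = (0, 0, 9/10)
Σ b_i: 27/22·1 + 3/2·1 + (-19/11)·1 = 1 ✓
b·c: 3/2·6/5 + (-19/11)·7/4 = -269/220 ≠ 1/2 ⇒ order 1.

1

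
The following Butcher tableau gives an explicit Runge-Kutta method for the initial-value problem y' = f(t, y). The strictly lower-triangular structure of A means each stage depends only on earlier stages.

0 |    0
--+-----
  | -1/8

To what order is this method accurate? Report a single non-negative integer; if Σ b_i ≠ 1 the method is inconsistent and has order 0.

b = (-1/8)
c = (0)
Σ b_i: (-1/8)·1 = -1/8 ≠ 1 ⇒ order 0.

0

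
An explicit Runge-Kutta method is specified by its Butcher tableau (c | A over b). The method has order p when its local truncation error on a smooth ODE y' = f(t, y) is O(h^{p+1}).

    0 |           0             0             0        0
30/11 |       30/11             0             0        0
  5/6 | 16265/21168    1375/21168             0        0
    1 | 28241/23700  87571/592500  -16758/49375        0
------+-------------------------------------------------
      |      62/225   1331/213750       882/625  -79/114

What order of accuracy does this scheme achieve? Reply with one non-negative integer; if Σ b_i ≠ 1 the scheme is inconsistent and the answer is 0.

b = (62/225, 1331/213750, 882/625, -79/114)
c = (0, 30/11, 5/6, 1)
Ac = (0, 0, 625/3528, 19/158)
Σ b_i: 62/225·1 + 1331/213750·1 + 882/625·1 + (-79/114)·1 = 1 ✓
b·c: 1331/213750·30/11 + 882/625·5/6 + (-79/114)·1 = 1/2 ✓
b·c²: 1331/213750·900/121 + 882/625·25/36 + (-79/114)·1 = 1/3 ✓
b·Ac: 882/625·625/3528 + (-79/114)·19/158 = 1/6 ✓
b·c³: 1331/213750·27000/1331 + 882/625·125/216 + (-79/114)·1 = 1/4 ✓
b·(c∘Ac): 882/625·3125/21168 + (-79/114)·19/158 = 1/8 ✓
b·Ac²: 882/625·3125/6468 + (-79/114)·19/22 = 1/12 ✓
b·A²c: (-79/114)·(-19/316) = 1/24 ✓; 4 stages ⇒ order 4.

4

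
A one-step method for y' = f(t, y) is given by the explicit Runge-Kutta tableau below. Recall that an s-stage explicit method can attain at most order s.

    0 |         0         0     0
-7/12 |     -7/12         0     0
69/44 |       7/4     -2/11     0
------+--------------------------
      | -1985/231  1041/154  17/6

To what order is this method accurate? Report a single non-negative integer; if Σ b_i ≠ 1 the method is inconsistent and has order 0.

2

b = (-1985/231, 1041/154, 17/6)
c = (0, -7/12, 69/44)
Ac = (0, 0, 7/66)
Σ b_i: (-1985/231)·1 + 1041/154·1 + 17/6·1 = 1 ✓
b·c: 1041/154·(-7/12) + 17/6·69/44 = 1/2 ✓
b·c²: 1041/154·49/144 + 17/6·4761/1936 = 13457/1452 ≠ 1/3 ⇒ order 2.
b·Ac: 17/6·7/66 = 119/396 ≠ 1/6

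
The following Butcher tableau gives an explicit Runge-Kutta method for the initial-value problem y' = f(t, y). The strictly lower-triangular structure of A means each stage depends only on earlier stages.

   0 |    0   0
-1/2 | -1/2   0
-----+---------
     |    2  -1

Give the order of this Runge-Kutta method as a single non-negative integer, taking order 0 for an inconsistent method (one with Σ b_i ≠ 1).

2

b = (2, -1)
c = (0, -1/2)
Σ b_i: 2·1 + (-1)·1 = 1 ✓
b·c: (-1)·(-1/2) = 1/2 ✓; 2 stages ⇒ order 2.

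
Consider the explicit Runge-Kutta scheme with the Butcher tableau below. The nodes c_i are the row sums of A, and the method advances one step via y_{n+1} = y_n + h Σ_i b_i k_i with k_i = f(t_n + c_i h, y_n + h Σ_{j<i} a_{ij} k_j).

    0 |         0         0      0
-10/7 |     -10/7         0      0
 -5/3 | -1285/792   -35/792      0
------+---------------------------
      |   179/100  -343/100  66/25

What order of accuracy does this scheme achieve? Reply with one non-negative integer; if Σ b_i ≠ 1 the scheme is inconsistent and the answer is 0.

3

b = (179/100, -343/100, 66/25)
c = (0, -10/7, -5/3)
Ac = (0, 0, 25/396)
Σ b_i: 179/100·1 + (-343/100)·1 + 66/25·1 = 1 ✓
b·c: (-343/100)·(-10/7) + 66/25·(-5/3) = 1/2 ✓
b·c²: (-343/100)·100/49 + 66/25·25/9 = 1/3 ✓
b·Ac: 66/25·25/396 = 1/6 ✓; 3 stages ⇒ order 3.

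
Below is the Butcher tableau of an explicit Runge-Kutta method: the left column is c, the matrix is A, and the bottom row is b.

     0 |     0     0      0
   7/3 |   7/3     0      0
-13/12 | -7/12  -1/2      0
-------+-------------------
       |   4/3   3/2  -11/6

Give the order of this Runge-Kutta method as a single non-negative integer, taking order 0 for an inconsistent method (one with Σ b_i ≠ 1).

1

b = (4/3, 3/2, -11/6)
c = (0, 7/3, -13/12)
Ac = (0, 0, -7/6)
Σ b_i: 4/3·1 + 3/2·1 + (-11/6)·1 = 1 ✓
b·c: 3/2·7/3 + (-11/6)·(-13/12) = 395/72 ≠ 1/2 ⇒ order 1.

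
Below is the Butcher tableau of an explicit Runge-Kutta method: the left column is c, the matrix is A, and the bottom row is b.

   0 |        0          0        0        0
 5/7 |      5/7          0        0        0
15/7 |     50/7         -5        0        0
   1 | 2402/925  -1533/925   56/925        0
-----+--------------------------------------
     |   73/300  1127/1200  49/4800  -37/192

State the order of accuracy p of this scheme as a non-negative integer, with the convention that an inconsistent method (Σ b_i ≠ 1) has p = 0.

b = (73/300, 1127/1200, 49/4800, -37/192)
c = (0, 5/7, 15/7, 1)
Ac = (0, 0, -25/7, -39/37)
Σ b_i: 73/300·1 + 1127/1200·1 + 49/4800·1 + (-37/192)·1 = 1 ✓
b·c: 1127/1200·5/7 + 49/4800·15/7 + (-37/192)·1 = 1/2 ✓
b·c²: 1127/1200·25/49 + 49/4800·225/49 + (-37/192)·1 = 1/3 ✓
b·Ac: 49/4800·(-25/7) + (-37/192)·(-39/37) = 1/6 ✓
b·c³: 1127/1200·125/343 + 49/4800·3375/343 + (-37/192)·1 = 1/4 ✓
b·(c∘Ac): 49/4800·(-375/49) + (-37/192)·(-39/37) = 1/8 ✓
b·Ac²: 49/4800·(-125/49) + (-37/192)·(-21/37) = 1/12 ✓
b·A²c: (-37/192)·(-8/37) = 1/24 ✓; 4 stages ⇒ order 4.

4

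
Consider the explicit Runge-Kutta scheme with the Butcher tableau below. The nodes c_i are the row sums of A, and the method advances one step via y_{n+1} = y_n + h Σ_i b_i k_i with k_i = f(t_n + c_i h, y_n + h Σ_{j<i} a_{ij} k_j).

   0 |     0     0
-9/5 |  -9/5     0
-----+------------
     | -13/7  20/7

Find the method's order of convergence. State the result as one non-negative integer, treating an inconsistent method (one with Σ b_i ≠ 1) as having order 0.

1

b = (-13/7, 20/7)
c = (0, -9/5)
Σ b_i: (-13/7)·1 + 20/7·1 = 1 ✓
b·c: 20/7·(-9/5) = -36/7 ≠ 1/2 ⇒ order 1.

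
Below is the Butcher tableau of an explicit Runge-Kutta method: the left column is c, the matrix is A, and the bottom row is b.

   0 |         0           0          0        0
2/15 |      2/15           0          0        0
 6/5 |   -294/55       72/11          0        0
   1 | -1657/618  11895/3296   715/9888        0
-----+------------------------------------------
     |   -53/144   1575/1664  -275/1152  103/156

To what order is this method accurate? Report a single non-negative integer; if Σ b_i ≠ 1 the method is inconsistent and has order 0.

b = (-53/144, 1575/1664, -275/1152, 103/156)
c = (0, 2/15, 6/5, 1)
Ac = (0, 0, 48/55, 117/206)
Σ b_i: (-53/144)·1 + 1575/1664·1 + (-275/1152)·1 + 103/156·1 = 1 ✓
b·c: 1575/1664·2/15 + (-275/1152)·6/5 + 103/156·1 = 1/2 ✓
b·c²: 1575/1664·4/225 + (-275/1152)·36/25 + 103/156·1 = 1/3 ✓
b·Ac: (-275/1152)·48/55 + 103/156·117/206 = 1/6 ✓
b·c³: 1575/1664·8/3375 + (-275/1152)·216/125 + 103/156·1 = 1/4 ✓
b·(c∘Ac): (-275/1152)·288/275 + 103/156·117/206 = 1/8 ✓
b·Ac²: (-275/1152)·32/275 + 103/156·52/309 = 1/12 ✓
b·A²c: 103/156·13/206 = 1/24 ✓; 4 stages ⇒ order 4.

4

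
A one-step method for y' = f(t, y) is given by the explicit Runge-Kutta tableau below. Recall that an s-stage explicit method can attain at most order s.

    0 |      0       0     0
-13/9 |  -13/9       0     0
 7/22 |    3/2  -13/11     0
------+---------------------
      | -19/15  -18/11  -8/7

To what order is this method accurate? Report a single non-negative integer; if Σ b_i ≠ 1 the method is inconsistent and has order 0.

b = (-19/15, -18/11, -8/7)
c = (0, -13/9, 7/22)
Ac = (0, 0, 169/99)
Σ b_i: (-19/15)·1 + (-18/11)·1 + (-8/7)·1 = -4673/1155 ≠ 1 ⇒ order 0.

0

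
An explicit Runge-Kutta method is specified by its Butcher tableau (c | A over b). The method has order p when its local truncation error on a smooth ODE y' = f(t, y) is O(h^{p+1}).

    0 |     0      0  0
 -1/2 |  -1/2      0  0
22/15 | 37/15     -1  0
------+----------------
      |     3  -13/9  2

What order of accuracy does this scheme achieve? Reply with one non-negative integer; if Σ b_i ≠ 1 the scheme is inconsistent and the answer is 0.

b = (3, -13/9, 2)
c = (0, -1/2, 22/15)
Ac = (0, 0, 1/2)
Σ b_i: 3·1 + (-13/9)·1 + 2·1 = 32/9 ≠ 1 ⇒ order 0.

0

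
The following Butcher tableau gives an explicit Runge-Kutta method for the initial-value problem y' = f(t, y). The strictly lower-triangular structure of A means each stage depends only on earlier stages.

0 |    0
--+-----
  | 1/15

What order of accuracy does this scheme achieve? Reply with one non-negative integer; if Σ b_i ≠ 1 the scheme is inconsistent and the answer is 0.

0

b = (1/15)
c = (0)
Σ b_i: 1/15·1 = 1/15 ≠ 1 ⇒ order 0.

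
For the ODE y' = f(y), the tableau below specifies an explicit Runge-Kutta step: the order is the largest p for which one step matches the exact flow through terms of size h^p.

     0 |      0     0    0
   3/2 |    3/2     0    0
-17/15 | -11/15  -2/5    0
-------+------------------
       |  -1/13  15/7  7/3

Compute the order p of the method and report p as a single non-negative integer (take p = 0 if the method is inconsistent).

b = (-1/13, 15/7, 7/3)
c = (0, 3/2, -17/15)
Ac = (0, 0, -3/5)
Σ b_i: (-1/13)·1 + 15/7·1 + 7/3·1 = 1201/273 ≠ 1 ⇒ order 0.

0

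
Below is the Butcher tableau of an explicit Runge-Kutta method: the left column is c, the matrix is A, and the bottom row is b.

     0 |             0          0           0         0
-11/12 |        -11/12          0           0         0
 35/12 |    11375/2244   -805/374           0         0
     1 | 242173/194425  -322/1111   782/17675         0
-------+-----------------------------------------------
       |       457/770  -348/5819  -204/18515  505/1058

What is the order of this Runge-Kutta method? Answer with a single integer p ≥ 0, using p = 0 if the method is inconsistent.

b = (457/770, -348/5819, -204/18515, 505/1058)
c = (0, -11/12, 35/12, 1)
Ac = (0, 0, 805/408, 598/1515)
Σ b_i: 457/770·1 + (-348/5819)·1 + (-204/18515)·1 + 505/1058·1 = 1 ✓
b·c: (-348/5819)·(-11/12) + (-204/18515)·35/12 + 505/1058·1 = 1/2 ✓
b·c²: (-348/5819)·121/144 + (-204/18515)·1225/144 + 505/1058·1 = 1/3 ✓
b·Ac: (-204/18515)·805/408 + 505/1058·598/1515 = 1/6 ✓
b·c³: (-348/5819)·(-1331/1728) + (-204/18515)·42875/1728 + 505/1058·1 = 1/4 ✓
b·(c∘Ac): (-204/18515)·28175/4896 + 505/1058·598/1515 = 1/8 ✓
b·Ac²: (-204/18515)·(-8855/4896) + 505/1058·161/1212 = 1/12 ✓
b·A²c: 505/1058·529/6060 = 1/24 ✓; 4 stages ⇒ order 4.

4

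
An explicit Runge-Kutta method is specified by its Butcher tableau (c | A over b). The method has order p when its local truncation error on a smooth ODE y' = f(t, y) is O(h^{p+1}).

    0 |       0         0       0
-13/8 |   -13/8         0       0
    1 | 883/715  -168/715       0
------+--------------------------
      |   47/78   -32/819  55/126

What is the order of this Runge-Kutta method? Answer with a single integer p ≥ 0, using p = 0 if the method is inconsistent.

b = (47/78, -32/819, 55/126)
c = (0, -13/8, 1)
Ac = (0, 0, 21/55)
Σ b_i: 47/78·1 + (-32/819)·1 + 55/126·1 = 1 ✓
b·c: (-32/819)·(-13/8) + 55/126·1 = 1/2 ✓
b·c²: (-32/819)·169/64 + 55/126·1 = 1/3 ✓
b·Ac: 55/126·21/55 = 1/6 ✓; 3 stages ⇒ order 3.

3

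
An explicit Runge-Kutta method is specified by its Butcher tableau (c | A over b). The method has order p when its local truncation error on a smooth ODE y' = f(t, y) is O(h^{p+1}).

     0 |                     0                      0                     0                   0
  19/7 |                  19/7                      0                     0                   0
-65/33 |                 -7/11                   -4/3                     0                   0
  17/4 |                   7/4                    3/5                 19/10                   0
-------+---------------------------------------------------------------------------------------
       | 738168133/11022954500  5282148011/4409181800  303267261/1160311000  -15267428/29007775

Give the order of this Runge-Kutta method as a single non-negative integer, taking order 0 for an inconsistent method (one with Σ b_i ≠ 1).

b = (738168133/11022954500, 5282148011/4409181800, 303267261/1160311000, -15267428/29007775)
c = (0, 19/7, -65/33, 17/4)
Ac = (0, 0, -76/21, -4883/2310)
Σ b_i: 738168133/11022954500·1 + 5282148011/4409181800·1 + 303267261/1160311000·1 + (-15267428/29007775)·1 = 1 ✓
b·c: 5282148011/4409181800·19/7 + 303267261/1160311000·(-65/33) + (-15267428/29007775)·17/4 = 1/2 ✓
b·c²: 5282148011/4409181800·361/49 + 303267261/1160311000·4225/1089 + (-15267428/29007775)·289/16 = 1/3 ✓
b·Ac: 303267261/1160311000·(-76/21) + (-15267428/29007775)·(-4883/2310) = 1/6 ✓
b·c³: 5282148011/4409181800·6859/343 + 303267261/1160311000·(-274625/35937) + (-15267428/29007775)·4913/64 = -5932451788421/321638209200 ≠ 1/4 ⇒ order 3.
b·(c∘Ac): 303267261/1160311000·4940/693 + (-15267428/29007775)·(-83011/9240) = 1056665404/160306125 ≠ 1/8
b·Ac²: 303267261/1160311000·(-1444/147) + (-15267428/29007775)·6292249/533610 = -18565619993/2116040850 ≠ 1/12
b·A²c: (-15267428/29007775)·(-722/105) = 580162264/160306125 ≠ 1/24

3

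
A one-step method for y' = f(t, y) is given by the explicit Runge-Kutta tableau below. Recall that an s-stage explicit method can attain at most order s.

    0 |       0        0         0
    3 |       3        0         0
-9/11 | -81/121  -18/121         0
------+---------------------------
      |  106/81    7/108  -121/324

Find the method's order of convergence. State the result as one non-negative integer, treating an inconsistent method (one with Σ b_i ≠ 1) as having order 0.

b = (106/81, 7/108, -121/324)
c = (0, 3, -9/11)
Ac = (0, 0, -54/121)
Σ b_i: 106/81·1 + 7/108·1 + (-121/324)·1 = 1 ✓
b·c: 7/108·3 + (-121/324)·(-9/11) = 1/2 ✓
b·c²: 7/108·9 + (-121/324)·81/121 = 1/3 ✓
b·Ac: (-121/324)·(-54/121) = 1/6 ✓; 3 stages ⇒ order 3.

3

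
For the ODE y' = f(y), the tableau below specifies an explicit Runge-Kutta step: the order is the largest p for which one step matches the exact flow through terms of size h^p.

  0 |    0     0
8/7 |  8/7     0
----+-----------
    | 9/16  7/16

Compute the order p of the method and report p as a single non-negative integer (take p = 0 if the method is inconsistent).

2

b = (9/16, 7/16)
c = (0, 8/7)
Σ b_i: 9/16·1 + 7/16·1 = 1 ✓
b·c: 7/16·8/7 = 1/2 ✓; 2 stages ⇒ order 2.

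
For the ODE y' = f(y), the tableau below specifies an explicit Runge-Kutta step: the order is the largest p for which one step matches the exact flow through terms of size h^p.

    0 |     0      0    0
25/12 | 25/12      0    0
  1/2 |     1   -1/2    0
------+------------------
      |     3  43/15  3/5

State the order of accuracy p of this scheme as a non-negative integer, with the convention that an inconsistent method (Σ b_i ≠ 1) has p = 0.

0

b = (3, 43/15, 3/5)
c = (0, 25/12, 1/2)
Ac = (0, 0, -25/24)
Σ b_i: 3·1 + 43/15·1 + 3/5·1 = 97/15 ≠ 1 ⇒ order 0.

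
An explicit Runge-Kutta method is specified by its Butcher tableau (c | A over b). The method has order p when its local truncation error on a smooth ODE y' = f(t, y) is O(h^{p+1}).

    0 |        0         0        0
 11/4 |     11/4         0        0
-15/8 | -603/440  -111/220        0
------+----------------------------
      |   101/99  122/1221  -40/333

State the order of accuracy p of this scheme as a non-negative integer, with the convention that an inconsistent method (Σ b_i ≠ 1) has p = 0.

b = (101/99, 122/1221, -40/333)
c = (0, 11/4, -15/8)
Ac = (0, 0, -111/80)
Σ b_i: 101/99·1 + 122/1221·1 + (-40/333)·1 = 1 ✓
b·c: 122/1221·11/4 + (-40/333)·(-15/8) = 1/2 ✓
b·c²: 122/1221·121/16 + (-40/333)·225/64 = 1/3 ✓
b·Ac: (-40/333)·(-111/80) = 1/6 ✓; 3 stages ⇒ order 3.

3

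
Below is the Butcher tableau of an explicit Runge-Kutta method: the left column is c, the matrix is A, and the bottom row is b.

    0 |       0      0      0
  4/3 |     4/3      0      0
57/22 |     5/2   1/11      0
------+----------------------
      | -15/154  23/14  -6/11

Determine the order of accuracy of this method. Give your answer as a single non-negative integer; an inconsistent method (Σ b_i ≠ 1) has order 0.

1

b = (-15/154, 23/14, -6/11)
c = (0, 4/3, 57/22)
Ac = (0, 0, 4/33)
Σ b_i: (-15/154)·1 + 23/14·1 + (-6/11)·1 = 1 ✓
b·c: 23/14·4/3 + (-6/11)·57/22 = 1975/2541 ≠ 1/2 ⇒ order 1.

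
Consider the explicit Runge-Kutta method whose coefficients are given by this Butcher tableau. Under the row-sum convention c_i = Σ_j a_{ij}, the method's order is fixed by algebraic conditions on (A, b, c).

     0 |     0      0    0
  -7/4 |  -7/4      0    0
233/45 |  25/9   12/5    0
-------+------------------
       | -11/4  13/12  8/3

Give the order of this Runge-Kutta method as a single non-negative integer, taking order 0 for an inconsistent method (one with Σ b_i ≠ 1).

b = (-11/4, 13/12, 8/3)
c = (0, -7/4, 233/45)
Ac = (0, 0, -21/5)
Σ b_i: (-11/4)·1 + 13/12·1 + 8/3·1 = 1 ✓
b·c: 13/12·(-7/4) + 8/3·233/45 = 25729/2160 ≠ 1/2 ⇒ order 1.

1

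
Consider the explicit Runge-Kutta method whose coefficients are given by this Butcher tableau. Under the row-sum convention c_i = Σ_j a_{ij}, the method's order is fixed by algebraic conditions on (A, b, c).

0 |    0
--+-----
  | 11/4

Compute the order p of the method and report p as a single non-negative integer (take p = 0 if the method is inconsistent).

0

b = (11/4)
c = (0)
Σ b_i: 11/4·1 = 11/4 ≠ 1 ⇒ order 0.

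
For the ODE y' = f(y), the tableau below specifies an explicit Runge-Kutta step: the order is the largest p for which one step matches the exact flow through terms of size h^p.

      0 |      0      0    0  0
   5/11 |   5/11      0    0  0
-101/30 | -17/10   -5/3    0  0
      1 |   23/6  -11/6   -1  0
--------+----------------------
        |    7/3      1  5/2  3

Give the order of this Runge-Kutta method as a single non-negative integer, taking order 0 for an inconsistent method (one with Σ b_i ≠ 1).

0

b = (7/3, 1, 5/2, 3)
c = (0, 5/11, -101/30, 1)
Ac = (0, 0, -25/33, 38/15)
Σ b_i: 7/3·1 + 1·1 + 5/2·1 + 3·1 = 53/6 ≠ 1 ⇒ order 0.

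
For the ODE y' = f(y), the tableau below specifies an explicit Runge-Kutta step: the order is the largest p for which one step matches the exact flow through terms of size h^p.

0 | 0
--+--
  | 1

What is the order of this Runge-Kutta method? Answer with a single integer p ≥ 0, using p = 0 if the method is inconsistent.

b = (1)
c = (0)
Σ b_i: 1·1 = 1 ✓; 1 stage ⇒ order 1.

1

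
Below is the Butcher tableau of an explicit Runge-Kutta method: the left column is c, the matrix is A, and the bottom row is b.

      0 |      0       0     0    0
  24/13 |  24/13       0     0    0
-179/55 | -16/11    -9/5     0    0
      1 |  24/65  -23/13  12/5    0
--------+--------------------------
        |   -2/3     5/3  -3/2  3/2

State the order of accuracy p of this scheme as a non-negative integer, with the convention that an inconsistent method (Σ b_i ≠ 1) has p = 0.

b = (-2/3, 5/3, -3/2, 3/2)
c = (0, 24/13, -179/55, 1)
Ac = (0, 0, -216/65, -514812/46475)
Σ b_i: (-2/3)·1 + 5/3·1 + (-3/2)·1 + 3/2·1 = 1 ✓
b·c: 5/3·24/13 + (-3/2)·(-179/55) + 3/2·1 = 6763/715 ≠ 1/2 ⇒ order 1.

1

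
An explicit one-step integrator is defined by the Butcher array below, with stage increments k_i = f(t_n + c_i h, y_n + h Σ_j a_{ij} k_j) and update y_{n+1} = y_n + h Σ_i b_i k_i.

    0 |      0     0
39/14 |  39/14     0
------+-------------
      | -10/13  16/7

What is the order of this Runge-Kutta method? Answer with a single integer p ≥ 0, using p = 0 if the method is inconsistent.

0

b = (-10/13, 16/7)
c = (0, 39/14)
Σ b_i: (-10/13)·1 + 16/7·1 = 138/91 ≠ 1 ⇒ order 0.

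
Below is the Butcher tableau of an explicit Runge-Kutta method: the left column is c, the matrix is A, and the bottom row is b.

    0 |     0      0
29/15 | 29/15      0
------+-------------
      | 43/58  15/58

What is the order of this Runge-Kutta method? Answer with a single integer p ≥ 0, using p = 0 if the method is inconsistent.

b = (43/58, 15/58)
c = (0, 29/15)
Σ b_i: 43/58·1 + 15/58·1 = 1 ✓
b·c: 15/58·29/15 = 1/2 ✓; 2 stages ⇒ order 2.

2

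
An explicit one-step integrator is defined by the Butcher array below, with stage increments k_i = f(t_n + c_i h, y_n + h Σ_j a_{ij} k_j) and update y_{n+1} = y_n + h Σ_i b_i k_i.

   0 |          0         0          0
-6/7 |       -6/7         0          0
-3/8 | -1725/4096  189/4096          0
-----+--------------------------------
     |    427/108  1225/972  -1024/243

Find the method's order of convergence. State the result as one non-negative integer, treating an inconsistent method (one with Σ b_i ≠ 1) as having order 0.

b = (427/108, 1225/972, -1024/243)
c = (0, -6/7, -3/8)
Ac = (0, 0, -81/2048)
Σ b_i: 427/108·1 + 1225/972·1 + (-1024/243)·1 = 1 ✓
b·c: 1225/972·(-6/7) + (-1024/243)·(-3/8) = 1/2 ✓
b·c²: 1225/972·36/49 + (-1024/243)·9/64 = 1/3 ✓
b·Ac: (-1024/243)·(-81/2048) = 1/6 ✓; 3 stages ⇒ order 3.

3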